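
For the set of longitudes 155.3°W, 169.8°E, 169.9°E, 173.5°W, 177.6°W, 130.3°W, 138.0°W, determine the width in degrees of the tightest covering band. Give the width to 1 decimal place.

59.9°

Sort the longitudes: -177.6°, -173.5°, -155.3°, -138.0°, -130.3°, +169.8°, +169.9°.
Eastward gaps between consecutive values (wrapping around): 4.1°, 18.2°, 17.3°, 7.7°, 300.1°, 0.1°, 12.5°.
Largest gap = 300.1° ⇒ minimal covering band is its complement: 360° − 300.1° = 59.9°.
Band runs from +169.8° eastward to -130.3°, crossing the antimeridian.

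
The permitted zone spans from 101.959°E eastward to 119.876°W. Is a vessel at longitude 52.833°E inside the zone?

Band width going east from +101.959° to -119.876°: ((-119.876 − 101.959) mod 360) = 138.165°.
Offset of +52.833° east of the west edge: ((52.833 − 101.959) mod 360) = 310.874°.
310.874° > 138.165° ⇒ outside.

No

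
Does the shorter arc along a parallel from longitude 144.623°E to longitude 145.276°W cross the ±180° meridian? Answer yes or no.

Yes

Naïve |-145.276 − 144.623| = 289.899° > 180°, so the shorter arc goes the other way round — across 180°.
Signed shortest Δλ = ((-145.276 − 144.623 + 180) mod 360) − 180 = 70.101°.
Going east by 70.101° from +144.623° passes through 180° before reaching -145.276°.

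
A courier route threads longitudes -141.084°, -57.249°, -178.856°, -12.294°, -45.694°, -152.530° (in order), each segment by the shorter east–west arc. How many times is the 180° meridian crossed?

Leg 1: -141.084° → -57.249°, shortest Δλ = 83.835° (east) — does not cross 180°.
Leg 2: -57.249° → -178.856°, shortest Δλ = -121.607° (west) — does not cross 180°.
Leg 3: -178.856° → -12.294°, shortest Δλ = 166.562° (east) — does not cross 180°.
Leg 4: -12.294° → -45.694°, shortest Δλ = -33.4° (west) — does not cross 180°.
Leg 5: -45.694° → -152.530°, shortest Δλ = -106.836° (west) — does not cross 180°.
Total crossings: 0.

0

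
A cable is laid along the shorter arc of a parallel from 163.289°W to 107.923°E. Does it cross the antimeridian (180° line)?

Naïve |107.923 − -163.289| = 271.212° > 180°, so the shorter arc goes the other way round — across 180°.
Signed shortest Δλ = ((107.923 − -163.289 + 180) mod 360) − 180 = -88.788°.
Going west by 88.788° from -163.289° passes through 180° before reaching +107.923°.

Yes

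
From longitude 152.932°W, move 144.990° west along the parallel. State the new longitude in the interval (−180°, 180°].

62.078°E

Start at -152.932°; shift −144.990° → -297.922°.
-297.922° lies outside (−180°, 180°]; add 360° → +62.078°.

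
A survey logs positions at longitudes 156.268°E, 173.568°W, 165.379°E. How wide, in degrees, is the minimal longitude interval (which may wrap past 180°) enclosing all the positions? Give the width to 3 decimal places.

Sort the longitudes: -173.568°, +156.268°, +165.379°.
Eastward gaps between consecutive values (wrapping around): 329.836°, 9.111°, 21.053°.
Largest gap = 329.836° ⇒ minimal covering band is its complement: 360° − 329.836° = 30.164°.
Band runs from +156.268° eastward to -173.568°, crossing the antimeridian.

30.164°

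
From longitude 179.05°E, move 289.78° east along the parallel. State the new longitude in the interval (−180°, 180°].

Start at +179.05°; shift +289.78° → +468.83°.
+468.83° lies outside (−180°, 180°]; subtract 360° → +108.83°.

108.83°E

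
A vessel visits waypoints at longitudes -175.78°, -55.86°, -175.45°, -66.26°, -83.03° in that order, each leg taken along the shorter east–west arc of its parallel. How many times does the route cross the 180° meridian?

Leg 1: -175.78° → -55.86°, shortest Δλ = 119.92° (east) — does not cross 180°.
Leg 2: -55.86° → -175.45°, shortest Δλ = -119.59° (west) — does not cross 180°.
Leg 3: -175.45° → -66.26°, shortest Δλ = 109.19° (east) — does not cross 180°.
Leg 4: -66.26° → -83.03°, shortest Δλ = -16.77° (west) — does not cross 180°.
Total crossings: 0.

0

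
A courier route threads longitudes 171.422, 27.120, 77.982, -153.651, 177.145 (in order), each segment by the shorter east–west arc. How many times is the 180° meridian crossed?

Leg 1: +171.422° → +27.120°, shortest Δλ = -144.302° (west) — does not cross 180°.
Leg 2: +27.120° → +77.982°, shortest Δλ = 50.862° (east) — does not cross 180°.
Leg 3: +77.982° → -153.651°, shortest Δλ = 128.367° (east) — crosses 180°.
Leg 4: -153.651° → +177.145°, shortest Δλ = -29.204° (west) — crosses 180°.
Total crossings: 2.

2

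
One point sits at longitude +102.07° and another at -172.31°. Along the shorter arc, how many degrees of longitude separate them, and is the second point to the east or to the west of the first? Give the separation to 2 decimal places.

Raw difference: -172.31 − 102.07 = -274.38°.
Normalise into (−180°, 180°]: -274.38° + 360° = 85.62°.
Positive ⇒ the second point lies to the east; separation 85.62°.

85.62° east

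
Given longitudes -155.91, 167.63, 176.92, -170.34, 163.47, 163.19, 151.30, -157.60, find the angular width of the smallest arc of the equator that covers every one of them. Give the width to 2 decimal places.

52.79°

Sort the longitudes: -170.34°, -157.60°, -155.91°, +151.30°, +163.19°, +163.47°, +167.63°, +176.92°.
Eastward gaps between consecutive values (wrapping around): 12.74°, 1.69°, 307.21°, 11.89°, 0.28°, 4.16°, 9.29°, 12.74°.
Largest gap = 307.21° ⇒ minimal covering band is its complement: 360° − 307.21° = 52.79°.
Band runs from +151.30° eastward to -155.91°, crossing the antimeridian.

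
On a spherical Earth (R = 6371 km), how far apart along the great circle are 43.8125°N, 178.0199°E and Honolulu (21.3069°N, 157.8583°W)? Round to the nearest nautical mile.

Δλ = -157.8583 − 178.0199 = -335.8782°; wrapped into (−180°, 180°]: 24.1218°.
Δφ = 21.3069 − 43.8125 = -22.5056°.
a = sin²(Δφ/2) + cos φ₁ · cos φ₂ · sin²(Δλ/2) = 0.067431.
c = 2·atan2(√a, √(1−a)) = 0.52537 rad → d = 6371·c ≈ 3347.15 km ≈ 1807.31 nmi.

1807 nmi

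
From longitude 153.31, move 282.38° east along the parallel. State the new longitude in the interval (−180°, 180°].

Start at +153.31°; shift +282.38° → +435.69°.
+435.69° lies outside (−180°, 180°]; subtract 360° → +75.69°.

+75.69°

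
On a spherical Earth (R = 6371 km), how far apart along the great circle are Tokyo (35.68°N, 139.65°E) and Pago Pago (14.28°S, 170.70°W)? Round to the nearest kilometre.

7622 km

Δλ = -170.70 − 139.65 = -310.35°; wrapped into (−180°, 180°]: 49.65°.
Δφ = -14.28 − 35.68 = -49.96°.
a = sin²(Δφ/2) + cos φ₁ · cos φ₂ · sin²(Δλ/2) = 0.317099.
c = 2·atan2(√a, √(1−a)) = 1.19630 rad → d = 6371·c ≈ 7621.63 km.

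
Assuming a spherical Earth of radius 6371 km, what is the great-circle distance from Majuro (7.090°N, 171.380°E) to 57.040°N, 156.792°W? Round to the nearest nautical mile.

3349 nmi

Δλ = -156.792 − 171.380 = -328.172°; wrapped into (−180°, 180°]: 31.828°.
Δφ = 57.040 − 7.090 = 49.950°.
a = sin²(Δφ/2) + cos φ₁ · cos φ₂ · sin²(Δλ/2) = 0.218863.
c = 2·atan2(√a, √(1−a)) = 0.97366 rad → d = 6371·c ≈ 6203.20 km ≈ 3349.46 nmi.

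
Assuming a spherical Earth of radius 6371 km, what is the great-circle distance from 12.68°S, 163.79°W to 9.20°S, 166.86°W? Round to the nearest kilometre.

512 km

Δλ = -166.86 − -163.79 = -3.07°.
Δφ = -9.20 − -12.68 = 3.48°.
a = sin²(Δφ/2) + cos φ₁ · cos φ₂ · sin²(Δλ/2) = 0.001613.
c = 2·atan2(√a, √(1−a)) = 0.08035 rad → d = 6371·c ≈ 511.89 km.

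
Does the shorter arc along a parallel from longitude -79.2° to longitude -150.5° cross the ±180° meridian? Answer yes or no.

Signed shortest Δλ = ((-150.5 − -79.2 + 180) mod 360) − 180 = -71.3°.
Going west by 71.3° from -79.2° reaches -150.5° without touching 180°.

No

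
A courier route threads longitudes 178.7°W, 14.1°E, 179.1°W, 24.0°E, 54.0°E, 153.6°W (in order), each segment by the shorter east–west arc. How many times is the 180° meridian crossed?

4

Leg 1: -178.7° → +14.1°, shortest Δλ = -167.2° (west) — crosses 180°.
Leg 2: +14.1° → -179.1°, shortest Δλ = 166.8° (east) — crosses 180°.
Leg 3: -179.1° → +24.0°, shortest Δλ = -156.9° (west) — crosses 180°.
Leg 4: +24.0° → +54.0°, shortest Δλ = 30.0° (east) — does not cross 180°.
Leg 5: +54.0° → -153.6°, shortest Δλ = 152.4° (east) — crosses 180°.
Total crossings: 4.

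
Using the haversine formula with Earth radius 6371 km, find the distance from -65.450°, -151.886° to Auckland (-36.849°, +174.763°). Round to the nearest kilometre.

Δλ = 174.763 − -151.886 = 326.649°; wrapped into (−180°, 180°]: -33.351°.
Δφ = -36.849 − -65.450 = 28.601°.
a = sin²(Δφ/2) + cos φ₁ · cos φ₂ · sin²(Δλ/2) = 0.088389.
c = 2·atan2(√a, √(1−a)) = 0.60373 rad → d = 6371·c ≈ 3846.39 km.

3846 km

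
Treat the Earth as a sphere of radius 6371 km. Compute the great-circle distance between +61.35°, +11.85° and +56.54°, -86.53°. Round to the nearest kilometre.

Δλ = -86.53 − 11.85 = -98.38°.
Δφ = 56.54 − 61.35 = -4.81°.
a = sin²(Δφ/2) + cos φ₁ · cos φ₂ · sin²(Δλ/2) = 0.153200.
c = 2·atan2(√a, √(1−a)) = 0.80432 rad → d = 6371·c ≈ 5124.33 km.

5124 km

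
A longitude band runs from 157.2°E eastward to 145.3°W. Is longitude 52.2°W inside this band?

Band width going east from +157.2° to -145.3°: ((-145.3 − 157.2) mod 360) = 57.5°.
Offset of -52.2° east of the west edge: ((-52.2 − 157.2) mod 360) = 150.6°.
150.6° > 57.5° ⇒ outside.

No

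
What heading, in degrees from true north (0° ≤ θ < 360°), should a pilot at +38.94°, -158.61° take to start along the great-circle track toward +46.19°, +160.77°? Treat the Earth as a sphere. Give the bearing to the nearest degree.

297°

Δλ = 160.77 − -158.61 = 319.38°; wrapped into (−180°, 180°]: -40.62°.
θ = atan2( sin Δλ · cos φ₂ , cos φ₁ · sin φ₂ − sin φ₁ · cos φ₂ · cos Δλ )
  = atan2(-0.45069, 0.23104) = -62.859° → normalised to [0°, 360°): 297.141°.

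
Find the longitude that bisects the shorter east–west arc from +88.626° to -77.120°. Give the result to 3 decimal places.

Signed shortest Δλ from +88.626° to -77.120° is -165.746°.
Midpoint longitude = +88.626° + (-165.746°)/2 = +88.626° − 82.873° = +5.753°.

+5.753°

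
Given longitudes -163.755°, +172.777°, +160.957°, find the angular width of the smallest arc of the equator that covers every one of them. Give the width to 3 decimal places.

Sort the longitudes: -163.755°, +160.957°, +172.777°.
Eastward gaps between consecutive values (wrapping around): 324.712°, 11.820°, 23.468°.
Largest gap = 324.712° ⇒ minimal covering band is its complement: 360° − 324.712° = 35.288°.
Band runs from +160.957° eastward to -163.755°, crossing the antimeridian.

35.288°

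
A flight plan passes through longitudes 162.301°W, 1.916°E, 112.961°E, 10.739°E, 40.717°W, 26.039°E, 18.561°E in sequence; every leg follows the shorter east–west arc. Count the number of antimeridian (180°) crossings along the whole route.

Leg 1: -162.301° → +1.916°, shortest Δλ = 164.217° (east) — does not cross 180°.
Leg 2: +1.916° → +112.961°, shortest Δλ = 111.045° (east) — does not cross 180°.
Leg 3: +112.961° → +10.739°, shortest Δλ = -102.222° (west) — does not cross 180°.
Leg 4: +10.739° → -40.717°, shortest Δλ = -51.456° (west) — does not cross 180°.
Leg 5: -40.717° → +26.039°, shortest Δλ = 66.756° (east) — does not cross 180°.
Leg 6: +26.039° → +18.561°, shortest Δλ = -7.478° (west) — does not cross 180°.
Total crossings: 0.

0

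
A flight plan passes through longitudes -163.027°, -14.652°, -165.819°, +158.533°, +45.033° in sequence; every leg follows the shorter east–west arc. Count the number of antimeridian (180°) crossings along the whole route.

Leg 1: -163.027° → -14.652°, shortest Δλ = 148.375° (east) — does not cross 180°.
Leg 2: -14.652° → -165.819°, shortest Δλ = -151.167° (west) — does not cross 180°.
Leg 3: -165.819° → +158.533°, shortest Δλ = -35.648° (west) — crosses 180°.
Leg 4: +158.533° → +45.033°, shortest Δλ = -113.5° (west) — does not cross 180°.
Total crossings: 1.

1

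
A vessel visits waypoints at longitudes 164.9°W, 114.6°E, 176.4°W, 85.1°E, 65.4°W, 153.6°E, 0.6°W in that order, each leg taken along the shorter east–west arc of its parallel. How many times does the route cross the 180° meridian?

4

Leg 1: -164.9° → +114.6°, shortest Δλ = -80.5° (west) — crosses 180°.
Leg 2: +114.6° → -176.4°, shortest Δλ = 69.0° (east) — crosses 180°.
Leg 3: -176.4° → +85.1°, shortest Δλ = -98.5° (west) — crosses 180°.
Leg 4: +85.1° → -65.4°, shortest Δλ = -150.5° (west) — does not cross 180°.
Leg 5: -65.4° → +153.6°, shortest Δλ = -141.0° (west) — crosses 180°.
Leg 6: +153.6° → -0.6°, shortest Δλ = -154.2° (west) — does not cross 180°.
Total crossings: 4.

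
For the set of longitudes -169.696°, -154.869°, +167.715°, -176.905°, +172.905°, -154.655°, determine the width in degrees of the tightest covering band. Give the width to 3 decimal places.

Sort the longitudes: -176.905°, -169.696°, -154.869°, -154.655°, +167.715°, +172.905°.
Eastward gaps between consecutive values (wrapping around): 7.209°, 14.827°, 0.214°, 322.370°, 5.190°, 10.190°.
Largest gap = 322.370° ⇒ minimal covering band is its complement: 360° − 322.370° = 37.630°.
Band runs from +167.715° eastward to -154.655°, crossing the antimeridian.

37.630°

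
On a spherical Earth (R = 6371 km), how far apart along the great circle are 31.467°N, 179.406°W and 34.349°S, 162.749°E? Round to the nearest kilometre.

7553 km

Δλ = 162.749 − -179.406 = 342.155°; wrapped into (−180°, 180°]: -17.845°.
Δφ = -34.349 − 31.467 = -65.816°.
a = sin²(Δφ/2) + cos φ₁ · cos φ₂ · sin²(Δλ/2) = 0.312106.
c = 2·atan2(√a, √(1−a)) = 1.18555 rad → d = 6371·c ≈ 7553.13 km.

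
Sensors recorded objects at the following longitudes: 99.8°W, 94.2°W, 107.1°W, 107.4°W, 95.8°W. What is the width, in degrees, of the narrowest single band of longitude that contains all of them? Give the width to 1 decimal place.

Sort the longitudes: -107.4°, -107.1°, -99.8°, -95.8°, -94.2°.
Eastward gaps between consecutive values (wrapping around): 0.3°, 7.3°, 4.0°, 1.6°, 346.8°.
Largest gap = 346.8° ⇒ minimal covering band is its complement: 360° − 346.8° = 13.2°.
Band runs from -107.4° eastward to -94.2°.

13.2°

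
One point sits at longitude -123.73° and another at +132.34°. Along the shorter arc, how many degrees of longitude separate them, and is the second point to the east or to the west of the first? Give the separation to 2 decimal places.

Raw difference: 132.34 − -123.73 = 256.07°.
Normalise into (−180°, 180°]: 256.07° − 360° = -103.93°.
Negative ⇒ the second point lies to the west; separation 103.93°.

103.93° west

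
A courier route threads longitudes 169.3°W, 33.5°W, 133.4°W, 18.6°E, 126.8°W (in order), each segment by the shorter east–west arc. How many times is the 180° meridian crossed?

0

Leg 1: -169.3° → -33.5°, shortest Δλ = 135.8° (east) — does not cross 180°.
Leg 2: -33.5° → -133.4°, shortest Δλ = -99.9° (west) — does not cross 180°.
Leg 3: -133.4° → +18.6°, shortest Δλ = 152.0° (east) — does not cross 180°.
Leg 4: +18.6° → -126.8°, shortest Δλ = -145.4° (west) — does not cross 180°.
Total crossings: 0.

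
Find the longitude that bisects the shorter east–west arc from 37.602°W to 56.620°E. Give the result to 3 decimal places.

Signed shortest Δλ from -37.602° to +56.620° is +94.222°.
Midpoint longitude = -37.602° + (+94.222°)/2 = -37.602° + 47.111° = +9.509°.

9.509°E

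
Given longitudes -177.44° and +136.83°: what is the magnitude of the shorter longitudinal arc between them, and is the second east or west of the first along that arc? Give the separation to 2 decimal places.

45.73° west

Raw difference: 136.83 − -177.44 = 314.27°.
Normalise into (−180°, 180°]: 314.27° − 360° = -45.73°.
Negative ⇒ the second point lies to the west; separation 45.73°.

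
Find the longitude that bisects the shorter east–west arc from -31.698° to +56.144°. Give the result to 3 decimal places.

+12.223°

Signed shortest Δλ from -31.698° to +56.144° is +87.842°.
Midpoint longitude = -31.698° + (+87.842°)/2 = -31.698° + 43.921° = +12.223°.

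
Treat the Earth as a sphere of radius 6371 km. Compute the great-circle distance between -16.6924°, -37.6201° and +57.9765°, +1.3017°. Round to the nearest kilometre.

Δλ = 1.3017 − -37.6201 = 38.9218°.
Δφ = 57.9765 − -16.6924 = 74.6689°.
a = sin²(Δφ/2) + cos φ₁ · cos φ₂ · sin²(Δλ/2) = 0.424180.
c = 2·atan2(√a, √(1−a)) = 1.41857 rad → d = 6371·c ≈ 9037.70 km.

9038 km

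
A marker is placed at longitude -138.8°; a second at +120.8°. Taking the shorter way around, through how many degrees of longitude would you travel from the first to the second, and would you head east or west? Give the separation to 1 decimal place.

100.4° west

Raw difference: 120.8 − -138.8 = 259.6°.
Normalise into (−180°, 180°]: 259.6° − 360° = -100.4°.
Negative ⇒ the second point lies to the west; separation 100.4°.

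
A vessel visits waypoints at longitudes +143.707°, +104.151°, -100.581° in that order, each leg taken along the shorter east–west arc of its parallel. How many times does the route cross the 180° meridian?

1

Leg 1: +143.707° → +104.151°, shortest Δλ = -39.556° (west) — does not cross 180°.
Leg 2: +104.151° → -100.581°, shortest Δλ = 155.268° (east) — crosses 180°.
Total crossings: 1.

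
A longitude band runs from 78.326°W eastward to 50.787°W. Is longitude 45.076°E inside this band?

No

Band width going east from -78.326° to -50.787°: ((-50.787 − -78.326) mod 360) = 27.539°.
Offset of +45.076° east of the west edge: ((45.076 − -78.326) mod 360) = 123.402°.
123.402° > 27.539° ⇒ outside.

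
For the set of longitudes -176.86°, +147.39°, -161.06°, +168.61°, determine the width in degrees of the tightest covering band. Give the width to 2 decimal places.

Sort the longitudes: -176.86°, -161.06°, +147.39°, +168.61°.
Eastward gaps between consecutive values (wrapping around): 15.80°, 308.45°, 21.22°, 14.53°.
Largest gap = 308.45° ⇒ minimal covering band is its complement: 360° − 308.45° = 51.55°.
Band runs from +147.39° eastward to -161.06°, crossing the antimeridian.

51.55°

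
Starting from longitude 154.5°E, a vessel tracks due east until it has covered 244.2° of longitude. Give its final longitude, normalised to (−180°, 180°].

38.7°E

Start at +154.5°; shift +244.2° → +398.7°.
+398.7° lies outside (−180°, 180°]; subtract 360° → +38.7°.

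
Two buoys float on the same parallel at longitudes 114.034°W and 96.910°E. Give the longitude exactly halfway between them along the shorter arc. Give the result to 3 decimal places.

171.438°E

Signed shortest Δλ from -114.034° to +96.910° is -149.056°.
Midpoint longitude = -114.034° + (-149.056°)/2 = -114.034° − 74.528° = -188.562°.
Normalise into (−180°, 180°]: +171.438°.
(The naïve average (-114.034 + +96.910)/2 = -8.562° is on the wrong side of the globe.)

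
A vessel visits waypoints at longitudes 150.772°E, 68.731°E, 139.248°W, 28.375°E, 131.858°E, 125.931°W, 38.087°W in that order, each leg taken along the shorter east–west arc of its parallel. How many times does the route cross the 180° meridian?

2

Leg 1: +150.772° → +68.731°, shortest Δλ = -82.041° (west) — does not cross 180°.
Leg 2: +68.731° → -139.248°, shortest Δλ = 152.021° (east) — crosses 180°.
Leg 3: -139.248° → +28.375°, shortest Δλ = 167.623° (east) — does not cross 180°.
Leg 4: +28.375° → +131.858°, shortest Δλ = 103.483° (east) — does not cross 180°.
Leg 5: +131.858° → -125.931°, shortest Δλ = 102.211° (east) — crosses 180°.
Leg 6: -125.931° → -38.087°, shortest Δλ = 87.844° (east) — does not cross 180°.
Total crossings: 2.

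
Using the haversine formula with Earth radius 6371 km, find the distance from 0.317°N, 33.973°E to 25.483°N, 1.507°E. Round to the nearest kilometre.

4468 km

Δλ = 1.507 − 33.973 = -32.466°.
Δφ = 25.483 − 0.317 = 25.166°.
a = sin²(Δφ/2) + cos φ₁ · cos φ₂ · sin²(Δλ/2) = 0.118002.
c = 2·atan2(√a, √(1−a)) = 0.70131 rad → d = 6371·c ≈ 4468.05 km.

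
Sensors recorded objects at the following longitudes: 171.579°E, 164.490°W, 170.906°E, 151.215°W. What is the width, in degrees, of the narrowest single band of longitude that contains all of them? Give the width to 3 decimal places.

Sort the longitudes: -164.490°, -151.215°, +170.906°, +171.579°.
Eastward gaps between consecutive values (wrapping around): 13.275°, 322.121°, 0.673°, 23.931°.
Largest gap = 322.121° ⇒ minimal covering band is its complement: 360° − 322.121° = 37.879°.
Band runs from +170.906° eastward to -151.215°, crossing the antimeridian.

37.879°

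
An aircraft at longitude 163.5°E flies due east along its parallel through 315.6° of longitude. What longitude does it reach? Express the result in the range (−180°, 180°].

Start at +163.5°; shift +315.6° → +479.1°.
+479.1° lies outside (−180°, 180°]; subtract 360° → +119.1°.

119.1°E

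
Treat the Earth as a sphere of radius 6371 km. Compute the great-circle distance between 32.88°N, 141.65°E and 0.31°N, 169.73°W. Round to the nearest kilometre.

6235 km

Δλ = -169.73 − 141.65 = -311.38°; wrapped into (−180°, 180°]: 48.62°.
Δφ = 0.31 − 32.88 = -32.57°.
a = sin²(Δφ/2) + cos φ₁ · cos φ₂ · sin²(Δλ/2) = 0.220957.
c = 2·atan2(√a, √(1−a)) = 0.97872 rad → d = 6371·c ≈ 6235.43 km.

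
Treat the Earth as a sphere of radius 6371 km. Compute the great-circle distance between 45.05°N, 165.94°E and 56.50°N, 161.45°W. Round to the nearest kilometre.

Δλ = -161.45 − 165.94 = -327.39°; wrapped into (−180°, 180°]: 32.61°.
Δφ = 56.50 − 45.05 = 11.45°.
a = sin²(Δφ/2) + cos φ₁ · cos φ₂ · sin²(Δλ/2) = 0.040686.
c = 2·atan2(√a, √(1−a)) = 0.40620 rad → d = 6371·c ≈ 2587.92 km.

2588 km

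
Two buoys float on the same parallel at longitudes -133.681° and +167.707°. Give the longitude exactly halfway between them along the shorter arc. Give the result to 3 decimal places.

-162.987°

Signed shortest Δλ from -133.681° to +167.707° is -58.612°.
Midpoint longitude = -133.681° + (-58.612°)/2 = -133.681° − 29.306° = -162.987°.
(The naïve average (-133.681 + +167.707)/2 = 17.013° is on the wrong side of the globe.)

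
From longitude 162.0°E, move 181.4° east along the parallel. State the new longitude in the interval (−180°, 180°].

Start at +162.0°; shift +181.4° → +343.4°.
+343.4° lies outside (−180°, 180°]; subtract 360° → -16.6°.

16.6°W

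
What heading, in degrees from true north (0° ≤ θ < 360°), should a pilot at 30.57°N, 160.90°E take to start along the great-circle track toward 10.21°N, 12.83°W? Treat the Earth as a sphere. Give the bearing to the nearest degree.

Δλ = -12.83 − 160.90 = -173.73°.
θ = atan2( sin Δλ · cos φ₂ , cos φ₁ · sin φ₂ − sin φ₁ · cos φ₂ · cos Δλ )
  = atan2(-0.10748, 0.65016) = -9.387° → normalised to [0°, 360°): 350.613°.

351°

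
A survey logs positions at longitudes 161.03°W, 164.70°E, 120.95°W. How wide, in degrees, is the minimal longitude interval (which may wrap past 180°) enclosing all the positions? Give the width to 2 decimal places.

Sort the longitudes: -161.03°, -120.95°, +164.70°.
Eastward gaps between consecutive values (wrapping around): 40.08°, 285.65°, 34.27°.
Largest gap = 285.65° ⇒ minimal covering band is its complement: 360° − 285.65° = 74.35°.
Band runs from +164.70° eastward to -120.95°, crossing the antimeridian.

74.35°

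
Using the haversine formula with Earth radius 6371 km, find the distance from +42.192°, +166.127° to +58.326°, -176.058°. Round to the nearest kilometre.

2181 km

Δλ = -176.058 − 166.127 = -342.185°; wrapped into (−180°, 180°]: 17.815°.
Δφ = 58.326 − 42.192 = 16.134°.
a = sin²(Δφ/2) + cos φ₁ · cos φ₂ · sin²(Δλ/2) = 0.029020.
c = 2·atan2(√a, √(1−a)) = 0.34238 rad → d = 6371·c ≈ 2181.27 km.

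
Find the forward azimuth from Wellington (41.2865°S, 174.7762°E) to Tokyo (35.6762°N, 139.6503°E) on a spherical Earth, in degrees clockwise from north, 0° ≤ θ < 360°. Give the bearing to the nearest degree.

Δλ = 139.6503 − 174.7762 = -35.1259°.
θ = atan2( sin Δλ · cos φ₂ , cos φ₁ · sin φ₂ − sin φ₁ · cos φ₂ · cos Δλ )
  = atan2(-0.46739, 0.87661) = -28.066° → normalised to [0°, 360°): 331.934°.

332°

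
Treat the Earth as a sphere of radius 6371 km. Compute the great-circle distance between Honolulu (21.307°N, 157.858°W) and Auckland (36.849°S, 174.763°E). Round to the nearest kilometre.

7076 km

Δλ = 174.763 − -157.858 = 332.621°; wrapped into (−180°, 180°]: -27.379°.
Δφ = -36.849 − 21.307 = -58.156°.
a = sin²(Δφ/2) + cos φ₁ · cos φ₂ · sin²(Δλ/2) = 0.277951.
c = 2·atan2(√a, √(1−a)) = 1.11063 rad → d = 6371·c ≈ 7075.82 km.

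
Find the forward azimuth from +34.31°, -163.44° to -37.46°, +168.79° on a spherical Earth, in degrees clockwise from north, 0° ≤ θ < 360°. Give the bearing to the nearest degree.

Δλ = 168.79 − -163.44 = 332.23°; wrapped into (−180°, 180°]: -27.77°.
θ = atan2( sin Δλ · cos φ₂ , cos φ₁ · sin φ₂ − sin φ₁ · cos φ₂ · cos Δλ )
  = atan2(-0.36984, -0.89828) = -157.622° → normalised to [0°, 360°): 202.378°.

202°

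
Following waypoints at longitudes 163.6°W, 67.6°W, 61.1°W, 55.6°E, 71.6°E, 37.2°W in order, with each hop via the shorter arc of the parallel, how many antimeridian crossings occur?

Leg 1: -163.6° → -67.6°, shortest Δλ = 96.0° (east) — does not cross 180°.
Leg 2: -67.6° → -61.1°, shortest Δλ = 6.5° (east) — does not cross 180°.
Leg 3: -61.1° → +55.6°, shortest Δλ = 116.7° (east) — does not cross 180°.
Leg 4: +55.6° → +71.6°, shortest Δλ = 16.0° (east) — does not cross 180°.
Leg 5: +71.6° → -37.2°, shortest Δλ = -108.8° (west) — does not cross 180°.
Total crossings: 0.

0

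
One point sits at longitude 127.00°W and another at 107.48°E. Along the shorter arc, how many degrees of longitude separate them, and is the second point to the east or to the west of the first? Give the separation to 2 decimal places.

125.52° west

Raw difference: 107.48 − -127.00 = 234.48°.
Normalise into (−180°, 180°]: 234.48° − 360° = -125.52°.
Negative ⇒ the second point lies to the west; separation 125.52°.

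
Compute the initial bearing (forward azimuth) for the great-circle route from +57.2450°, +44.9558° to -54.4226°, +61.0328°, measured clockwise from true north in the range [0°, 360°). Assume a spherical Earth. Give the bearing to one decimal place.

170.0°

Δλ = 61.0328 − 44.9558 = 16.0770°.
θ = atan2( sin Δλ · cos φ₂ , cos φ₁ · sin φ₂ − sin φ₁ · cos φ₂ · cos Δλ )
  = atan2(0.16112, -0.91021) = 169.962° → normalised to [0°, 360°): 169.962°.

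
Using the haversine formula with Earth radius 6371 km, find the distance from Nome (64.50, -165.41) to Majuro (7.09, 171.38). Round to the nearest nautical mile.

Δλ = 171.38 − -165.41 = 336.79°; wrapped into (−180°, 180°]: -23.21°.
Δφ = 7.09 − 64.50 = -57.41°.
a = sin²(Δφ/2) + cos φ₁ · cos φ₂ · sin²(Δλ/2) = 0.247976.
c = 2·atan2(√a, √(1−a)) = 1.04252 rad → d = 6371·c ≈ 6641.88 km ≈ 3586.33 nmi.

3586 nmi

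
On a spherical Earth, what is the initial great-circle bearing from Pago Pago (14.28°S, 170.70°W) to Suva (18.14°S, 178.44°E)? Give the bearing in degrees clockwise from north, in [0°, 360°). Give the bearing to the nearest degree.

248°

Δλ = 178.44 − -170.70 = 349.14°; wrapped into (−180°, 180°]: -10.86°.
θ = atan2( sin Δλ · cos φ₂ , cos φ₁ · sin φ₂ − sin φ₁ · cos φ₂ · cos Δλ )
  = atan2(-0.17905, -0.07152) = -111.773° → normalised to [0°, 360°): 248.227°.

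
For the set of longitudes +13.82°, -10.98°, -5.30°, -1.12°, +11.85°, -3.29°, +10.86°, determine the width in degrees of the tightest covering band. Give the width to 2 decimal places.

24.80°

Sort the longitudes: -10.98°, -5.30°, -3.29°, -1.12°, +10.86°, +11.85°, +13.82°.
Eastward gaps between consecutive values (wrapping around): 5.68°, 2.01°, 2.17°, 11.98°, 0.99°, 1.97°, 335.20°.
Largest gap = 335.20° ⇒ minimal covering band is its complement: 360° − 335.20° = 24.80°.
Band runs from -10.98° eastward to +13.82°.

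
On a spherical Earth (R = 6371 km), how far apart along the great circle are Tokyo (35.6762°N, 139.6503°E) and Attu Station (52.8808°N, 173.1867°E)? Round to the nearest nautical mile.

Δλ = 173.1867 − 139.6503 = 33.5364°.
Δφ = 52.8808 − 35.6762 = 17.2046°.
a = sin²(Δφ/2) + cos φ₁ · cos φ₂ · sin²(Δλ/2) = 0.063175.
c = 2·atan2(√a, √(1−a)) = 0.50814 rad → d = 6371·c ≈ 3237.37 km ≈ 1748.04 nmi.

1748 nmi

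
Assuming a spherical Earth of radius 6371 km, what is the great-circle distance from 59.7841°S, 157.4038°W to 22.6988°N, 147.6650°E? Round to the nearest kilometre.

Δλ = 147.6650 − -157.4038 = 305.0688°; wrapped into (−180°, 180°]: -54.9312°.
Δφ = 22.6988 − -59.7841 = 82.4829°.
a = sin²(Δφ/2) + cos φ₁ · cos φ₂ · sin²(Δλ/2) = 0.533351.
c = 2·atan2(√a, √(1−a)) = 1.63755 rad → d = 6371·c ≈ 10432.81 km.

10433 km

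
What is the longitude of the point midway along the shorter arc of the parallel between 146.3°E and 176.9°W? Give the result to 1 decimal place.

164.7°E

Signed shortest Δλ from +146.3° to -176.9° is +36.8°.
Midpoint longitude = +146.3° + (+36.8°)/2 = +146.3° + 18.4° = +164.7°.
(The naïve average (+146.3 + -176.9)/2 = -15.3° is on the wrong side of the globe.)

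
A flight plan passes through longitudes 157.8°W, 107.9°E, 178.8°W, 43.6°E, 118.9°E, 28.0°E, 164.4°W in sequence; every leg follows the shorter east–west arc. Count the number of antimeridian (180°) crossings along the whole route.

Leg 1: -157.8° → +107.9°, shortest Δλ = -94.3° (west) — crosses 180°.
Leg 2: +107.9° → -178.8°, shortest Δλ = 73.3° (east) — crosses 180°.
Leg 3: -178.8° → +43.6°, shortest Δλ = -137.6° (west) — crosses 180°.
Leg 4: +43.6° → +118.9°, shortest Δλ = 75.3° (east) — does not cross 180°.
Leg 5: +118.9° → +28.0°, shortest Δλ = -90.9° (west) — does not cross 180°.
Leg 6: +28.0° → -164.4°, shortest Δλ = 167.6° (east) — crosses 180°.
Total crossings: 4.

4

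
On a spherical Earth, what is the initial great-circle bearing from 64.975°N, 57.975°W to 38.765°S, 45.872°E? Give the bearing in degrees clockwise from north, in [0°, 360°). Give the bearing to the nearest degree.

97°

Δλ = 45.872 − -57.975 = 103.847°.
θ = atan2( sin Δλ · cos φ₂ , cos φ₁ · sin φ₂ − sin φ₁ · cos φ₂ · cos Δλ )
  = atan2(0.75706, -0.09577) = 97.210° → normalised to [0°, 360°): 97.210°.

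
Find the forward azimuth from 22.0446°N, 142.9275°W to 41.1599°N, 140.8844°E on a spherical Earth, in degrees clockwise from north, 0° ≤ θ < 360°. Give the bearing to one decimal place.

Δλ = 140.8844 − -142.9275 = 283.8119°; wrapped into (−180°, 180°]: -76.1881°.
θ = atan2( sin Δλ · cos φ₂ , cos φ₁ · sin φ₂ − sin φ₁ · cos φ₂ · cos Δλ )
  = atan2(-0.73111, 0.54259) = -53.419° → normalised to [0°, 360°): 306.581°.

306.6°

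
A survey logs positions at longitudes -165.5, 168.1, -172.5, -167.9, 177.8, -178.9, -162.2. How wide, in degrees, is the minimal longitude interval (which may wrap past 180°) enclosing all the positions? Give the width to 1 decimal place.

29.7°

Sort the longitudes: -178.9°, -172.5°, -167.9°, -165.5°, -162.2°, +168.1°, +177.8°.
Eastward gaps between consecutive values (wrapping around): 6.4°, 4.6°, 2.4°, 3.3°, 330.3°, 9.7°, 3.3°.
Largest gap = 330.3° ⇒ minimal covering band is its complement: 360° − 330.3° = 29.7°.
Band runs from +168.1° eastward to -162.2°, crossing the antimeridian.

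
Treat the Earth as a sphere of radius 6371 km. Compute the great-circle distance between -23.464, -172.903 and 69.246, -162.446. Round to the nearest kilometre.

Δλ = -162.446 − -172.903 = 10.457°.
Δφ = 69.246 − -23.464 = 92.710°.
a = sin²(Δφ/2) + cos φ₁ · cos φ₂ · sin²(Δλ/2) = 0.526340.
c = 2·atan2(√a, √(1−a)) = 1.62350 rad → d = 6371·c ≈ 10343.32 km.

10343 km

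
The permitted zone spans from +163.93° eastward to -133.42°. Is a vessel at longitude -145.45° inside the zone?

Yes

Band width going east from +163.93° to -133.42°: ((-133.42 − 163.93) mod 360) = 62.65°.
Offset of -145.45° east of the west edge: ((-145.45 − 163.93) mod 360) = 50.62°.
50.62° ≤ 62.65° ⇒ inside.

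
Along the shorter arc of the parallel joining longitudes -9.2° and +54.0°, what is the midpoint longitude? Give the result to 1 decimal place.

+22.4°

Signed shortest Δλ from -9.2° to +54.0° is +63.2°.
Midpoint longitude = -9.2° + (+63.2°)/2 = -9.2° + 31.6° = +22.4°.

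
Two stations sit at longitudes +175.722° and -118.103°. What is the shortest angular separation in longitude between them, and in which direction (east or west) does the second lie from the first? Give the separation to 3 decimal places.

Raw difference: -118.103 − 175.722 = -293.825°.
Normalise into (−180°, 180°]: -293.825° + 360° = 66.175°.
Positive ⇒ the second point lies to the east; separation 66.175°.

66.175° east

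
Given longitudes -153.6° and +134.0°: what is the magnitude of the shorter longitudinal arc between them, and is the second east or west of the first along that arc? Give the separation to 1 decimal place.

Raw difference: 134.0 − -153.6 = 287.6°.
Normalise into (−180°, 180°]: 287.6° − 360° = -72.4°.
Negative ⇒ the second point lies to the west; separation 72.4°.

72.4° west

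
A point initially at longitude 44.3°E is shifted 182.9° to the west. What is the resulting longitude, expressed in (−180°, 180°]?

138.6°W

Start at +44.3°; shift −182.9° → -138.6°.
-138.6° already lies in (−180°, 180°].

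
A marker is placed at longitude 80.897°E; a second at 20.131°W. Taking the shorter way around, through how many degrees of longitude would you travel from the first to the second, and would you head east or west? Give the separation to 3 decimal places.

Raw difference: -20.131 − 80.897 = -101.028°.
Normalise into (−180°, 180°]: -101.028° stays -101.028°.
Negative ⇒ the second point lies to the west; separation 101.028°.

101.028° west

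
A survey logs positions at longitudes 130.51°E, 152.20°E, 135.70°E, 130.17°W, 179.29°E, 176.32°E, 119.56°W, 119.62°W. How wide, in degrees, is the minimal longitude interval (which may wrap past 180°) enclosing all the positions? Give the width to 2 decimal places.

109.93°

Sort the longitudes: -130.17°, -119.62°, -119.56°, +130.51°, +135.70°, +152.20°, +176.32°, +179.29°.
Eastward gaps between consecutive values (wrapping around): 10.55°, 0.06°, 250.07°, 5.19°, 16.50°, 24.12°, 2.97°, 50.54°.
Largest gap = 250.07° ⇒ minimal covering band is its complement: 360° − 250.07° = 109.93°.
Band runs from +130.51° eastward to -119.56°, crossing the antimeridian.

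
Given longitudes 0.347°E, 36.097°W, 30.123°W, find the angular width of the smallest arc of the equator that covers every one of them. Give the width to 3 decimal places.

36.444°

Sort the longitudes: -36.097°, -30.123°, +0.347°.
Eastward gaps between consecutive values (wrapping around): 5.974°, 30.470°, 323.556°.
Largest gap = 323.556° ⇒ minimal covering band is its complement: 360° − 323.556° = 36.444°.
Band runs from -36.097° eastward to +0.347°.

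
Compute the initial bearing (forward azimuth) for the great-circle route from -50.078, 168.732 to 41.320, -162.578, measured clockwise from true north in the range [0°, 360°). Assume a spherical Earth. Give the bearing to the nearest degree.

Δλ = -162.578 − 168.732 = -331.310°; wrapped into (−180°, 180°]: 28.690°.
θ = atan2( sin Δλ · cos φ₂ , cos φ₁ · sin φ₂ − sin φ₁ · cos φ₂ · cos Δλ )
  = atan2(0.36055, 0.92899) = 21.212° → normalised to [0°, 360°): 21.212°.

21°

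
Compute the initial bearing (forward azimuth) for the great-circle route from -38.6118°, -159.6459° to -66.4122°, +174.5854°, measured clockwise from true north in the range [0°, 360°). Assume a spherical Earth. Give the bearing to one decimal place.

Δλ = 174.5854 − -159.6459 = 334.2313°; wrapped into (−180°, 180°]: -25.7687°.
θ = atan2( sin Δλ · cos φ₂ , cos φ₁ · sin φ₂ − sin φ₁ · cos φ₂ · cos Δλ )
  = atan2(-0.17396, -0.49123) = -160.499° → normalised to [0°, 360°): 199.501°.

199.5°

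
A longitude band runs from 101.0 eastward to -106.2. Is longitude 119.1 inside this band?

Band width going east from +101.0° to -106.2°: ((-106.2 − 101.0) mod 360) = 152.8°.
Offset of +119.1° east of the west edge: ((119.1 − 101.0) mod 360) = 18.1°.
18.1° ≤ 152.8° ⇒ inside.

Yes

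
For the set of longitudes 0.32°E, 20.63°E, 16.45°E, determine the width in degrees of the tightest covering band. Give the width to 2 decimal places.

20.31°

Sort the longitudes: +0.32°, +16.45°, +20.63°.
Eastward gaps between consecutive values (wrapping around): 16.13°, 4.18°, 339.69°.
Largest gap = 339.69° ⇒ minimal covering band is its complement: 360° − 339.69° = 20.31°.
Band runs from +0.32° eastward to +20.63°.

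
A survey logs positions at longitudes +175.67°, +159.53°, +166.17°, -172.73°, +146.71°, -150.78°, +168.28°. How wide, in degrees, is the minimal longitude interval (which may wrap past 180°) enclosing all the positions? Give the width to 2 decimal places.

62.51°

Sort the longitudes: -172.73°, -150.78°, +146.71°, +159.53°, +166.17°, +168.28°, +175.67°.
Eastward gaps between consecutive values (wrapping around): 21.95°, 297.49°, 12.82°, 6.64°, 2.11°, 7.39°, 11.60°.
Largest gap = 297.49° ⇒ minimal covering band is its complement: 360° − 297.49° = 62.51°.
Band runs from +146.71° eastward to -150.78°, crossing the antimeridian.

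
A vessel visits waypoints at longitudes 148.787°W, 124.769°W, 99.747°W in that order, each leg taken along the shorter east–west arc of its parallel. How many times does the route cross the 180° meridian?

0

Leg 1: -148.787° → -124.769°, shortest Δλ = 24.018° (east) — does not cross 180°.
Leg 2: -124.769° → -99.747°, shortest Δλ = 25.022° (east) — does not cross 180°.
Total crossings: 0.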